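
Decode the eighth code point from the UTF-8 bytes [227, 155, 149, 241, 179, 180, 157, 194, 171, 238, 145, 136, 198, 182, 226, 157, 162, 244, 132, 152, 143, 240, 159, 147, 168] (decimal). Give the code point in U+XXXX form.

Offset 0: leading byte 0xE3 = 11100011 → 3-byte char #1 = E3 9B 95.
Offset 3: leading byte 0xF1 = 11110001 → 4-byte char #2 = F1 B3 B4 9D.
Offset 7: leading byte 0xC2 = 11000010 → 2-byte char #3 = C2 AB.
Offset 9: leading byte 0xEE = 11101110 → 3-byte char #4 = EE 91 88.
Offset 12: leading byte 0xC6 = 11000110 → 2-byte char #5 = C6 B6.
Offset 14: leading byte 0xE2 = 11100010 → 3-byte char #6 = E2 9D A2.
Offset 17: leading byte 0xF4 = 11110100 → 4-byte char #7 = F4 84 98 8F.
Offset 21: leading byte 0xF0 = 11110000 → 4-byte char #8 = F0 9F 93 A8.
Leading byte 0xF0 = 11110000 matches 11110xxx → 4-byte sequence.
Byte 1: 0xF0 = 11110000, payload 000 (3 bits).
Byte 2: 0x9F = 10011111 (10xxxxxx ✓), payload 011111.
Byte 3: 0x93 = 10010011 (10xxxxxx ✓), payload 010011.
Byte 4: 0xA8 = 10101000 (10xxxxxx ✓), payload 101000.
Concatenate: 000011111010011101000 = 0x1F4E8 (21 bits → U+1F4E8).

U+1F4E8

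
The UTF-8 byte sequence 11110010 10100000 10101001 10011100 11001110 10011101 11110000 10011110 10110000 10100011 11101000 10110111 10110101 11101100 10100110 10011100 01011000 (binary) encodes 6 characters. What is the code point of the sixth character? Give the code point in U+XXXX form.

U+0058

Offset 0: leading byte 0xF2 = 11110010 → 4-byte char #1 = F2 A0 A9 9C.
Offset 4: leading byte 0xCE = 11001110 → 2-byte char #2 = CE 9D.
Offset 6: leading byte 0xF0 = 11110000 → 4-byte char #3 = F0 9E B0 A3.
Offset 10: leading byte 0xE8 = 11101000 → 3-byte char #4 = E8 B7 B5.
Offset 13: leading byte 0xEC = 11101100 → 3-byte char #5 = EC A6 9C.
Offset 16: leading byte 0x58 = 01011000 → 1-byte char #6 = 58.
Leading byte 0x58 = 01011000 matches 0xxxxxxx → 1-byte sequence.
Byte 1: 0x58 = 01011000, payload 1011000 (7 bits).
Concatenate: 1011000 = 0x58 (7 bits → U+0058).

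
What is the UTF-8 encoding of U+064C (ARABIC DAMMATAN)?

U+064C = 0x64C = 1612 decimal. In range U+0080–U+07FF → 2-byte form: 110xxxxx 10xxxxxx.
Binary (11 bits): 11001001100.
Split 5+6: 11001 | 001100.
Byte 1: 11011001 = 0xD9.
Byte 2: 10001100 = 0x8C.

D9 8C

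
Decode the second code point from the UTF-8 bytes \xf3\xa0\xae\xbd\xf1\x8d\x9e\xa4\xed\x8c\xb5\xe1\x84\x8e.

Offset 0: leading byte 0xF3 = 11110011 → 4-byte char #1 = F3 A0 AE BD.
Offset 4: leading byte 0xF1 = 11110001 → 4-byte char #2 = F1 8D 9E A4.
Leading byte 0xF1 = 11110001 matches 11110xxx → 4-byte sequence.
Byte 1: 0xF1 = 11110001, payload 001 (3 bits).
Byte 2: 0x8D = 10001101 (10xxxxxx ✓), payload 001101.
Byte 3: 0x9E = 10011110 (10xxxxxx ✓), payload 011110.
Byte 4: 0xA4 = 10100100 (10xxxxxx ✓), payload 100100.
Concatenate: 001001101011110100100 = 0x4D7A4 (21 bits → U+4D7A4).

U+4D7A4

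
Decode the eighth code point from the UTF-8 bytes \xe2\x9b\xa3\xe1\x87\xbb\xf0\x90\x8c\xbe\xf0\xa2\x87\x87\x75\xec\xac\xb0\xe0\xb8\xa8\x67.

U+0067

Offset 0: leading byte 0xE2 = 11100010 → 3-byte char #1 = E2 9B A3.
Offset 3: leading byte 0xE1 = 11100001 → 3-byte char #2 = E1 87 BB.
Offset 6: leading byte 0xF0 = 11110000 → 4-byte char #3 = F0 90 8C BE.
Offset 10: leading byte 0xF0 = 11110000 → 4-byte char #4 = F0 A2 87 87.
Offset 14: leading byte 0x75 = 01110101 → 1-byte char #5 = 75.
Offset 15: leading byte 0xEC = 11101100 → 3-byte char #6 = EC AC B0.
Offset 18: leading byte 0xE0 = 11100000 → 3-byte char #7 = E0 B8 A8.
Offset 21: leading byte 0x67 = 01100111 → 1-byte char #8 = 67.
Leading byte 0x67 = 01100111 matches 0xxxxxxx → 1-byte sequence.
Byte 1: 0x67 = 01100111, payload 1100111 (7 bits).
Concatenate: 1100111 = 0x67 (7 bits → U+0067).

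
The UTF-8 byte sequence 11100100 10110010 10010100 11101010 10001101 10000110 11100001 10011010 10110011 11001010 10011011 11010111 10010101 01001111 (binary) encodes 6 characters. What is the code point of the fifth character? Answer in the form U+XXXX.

Offset 0: leading byte 0xE4 = 11100100 → 3-byte char #1 = E4 B2 94.
Offset 3: leading byte 0xEA = 11101010 → 3-byte char #2 = EA 8D 86.
Offset 6: leading byte 0xE1 = 11100001 → 3-byte char #3 = E1 9A B3.
Offset 9: leading byte 0xCA = 11001010 → 2-byte char #4 = CA 9B.
Offset 11: leading byte 0xD7 = 11010111 → 2-byte char #5 = D7 95.
Leading byte 0xD7 = 11010111 matches 110xxxxx → 2-byte sequence.
Byte 1: 0xD7 = 11010111, payload 10111 (5 bits).
Byte 2: 0x95 = 10010101 (10xxxxxx ✓), payload 010101.
Concatenate: 10111010101 = 0x5D5 (11 bits → U+05D5).

U+05D5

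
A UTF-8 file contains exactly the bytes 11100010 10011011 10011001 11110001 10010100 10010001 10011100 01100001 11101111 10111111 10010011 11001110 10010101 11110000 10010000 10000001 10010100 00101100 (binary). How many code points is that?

7

Byte at offset 0: 0xE2 = 11100010 → 3-byte char (#1). Advance 3.
Byte at offset 3: 0xF1 = 11110001 → 4-byte char (#2). Advance 4.
Byte at offset 7: 0x61 = 01100001 → 1-byte char (#3). Advance 1.
Byte at offset 8: 0xEF = 11101111 → 3-byte char (#4). Advance 3.
Byte at offset 11: 0xCE = 11001110 → 2-byte char (#5). Advance 2.
Byte at offset 13: 0xF0 = 11110000 → 4-byte char (#6). Advance 4.
Byte at offset 17: 0x2C = 00101100 → 1-byte char (#7). Advance 1.
Reached end at offset 18 after 7 code points.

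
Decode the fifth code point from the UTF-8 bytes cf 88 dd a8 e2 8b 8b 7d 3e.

Offset 0: leading byte 0xCF = 11001111 → 2-byte char #1 = CF 88.
Offset 2: leading byte 0xDD = 11011101 → 2-byte char #2 = DD A8.
Offset 4: leading byte 0xE2 = 11100010 → 3-byte char #3 = E2 8B 8B.
Offset 7: leading byte 0x7D = 01111101 → 1-byte char #4 = 7D.
Offset 8: leading byte 0x3E = 00111110 → 1-byte char #5 = 3E.
Leading byte 0x3E = 00111110 matches 0xxxxxxx → 1-byte sequence.
Byte 1: 0x3E = 00111110, payload 0111110 (7 bits).
Concatenate: 0111110 = 0x3E (7 bits → U+003E).

U+003E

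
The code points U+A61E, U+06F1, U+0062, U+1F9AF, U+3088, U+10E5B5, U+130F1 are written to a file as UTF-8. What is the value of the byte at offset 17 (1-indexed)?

0xB5

1-indexed offset 17 is 0-indexed offset 16.
U+A61E → 3-byte form EA 98 9E at offsets 0–2.
U+06F1 → 2-byte form DB B1 at offsets 3–4.
U+0062 → 1-byte form 62 at offsets 5–5.
U+1F9AF → 4-byte form F0 9F A6 AF at offsets 6–9.
U+3088 → 3-byte form E3 82 88 at offsets 10–12.
U+10E5B5 → 4-byte form F4 8E 96 B5 at offsets 13–16.
Offset 16 falls in char 6's range; it's byte 4 of F4 8E 96 B5 = 0xB5.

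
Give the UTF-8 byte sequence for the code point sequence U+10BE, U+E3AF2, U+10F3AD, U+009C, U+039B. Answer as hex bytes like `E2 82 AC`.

U+10BE: 3-byte form → E1 82 BE.
U+E3AF2: 4-byte form → F3 A3 AB B2.
U+10F3AD: 4-byte form → F4 8F 8E AD.
U+009C: 2-byte form → C2 9C.
U+039B: 2-byte form → CE 9B.
Concatenated (15 bytes): E1 82 BE F3 A3 AB B2 F4 8F 8E AD C2 9C CE 9B.

E1 82 BE F3 A3 AB B2 F4 8F 8E AD C2 9C CE 9B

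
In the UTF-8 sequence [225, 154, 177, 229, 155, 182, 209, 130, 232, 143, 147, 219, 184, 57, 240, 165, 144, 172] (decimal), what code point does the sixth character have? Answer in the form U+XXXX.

U+0039

Offset 0: leading byte 0xE1 = 11100001 → 3-byte char #1 = E1 9A B1.
Offset 3: leading byte 0xE5 = 11100101 → 3-byte char #2 = E5 9B B6.
Offset 6: leading byte 0xD1 = 11010001 → 2-byte char #3 = D1 82.
Offset 8: leading byte 0xE8 = 11101000 → 3-byte char #4 = E8 8F 93.
Offset 11: leading byte 0xDB = 11011011 → 2-byte char #5 = DB B8.
Offset 13: leading byte 0x39 = 00111001 → 1-byte char #6 = 39.
Leading byte 0x39 = 00111001 matches 0xxxxxxx → 1-byte sequence.
Byte 1: 0x39 = 00111001, payload 0111001 (7 bits).
Concatenate: 0111001 = 0x39 (7 bits → U+0039).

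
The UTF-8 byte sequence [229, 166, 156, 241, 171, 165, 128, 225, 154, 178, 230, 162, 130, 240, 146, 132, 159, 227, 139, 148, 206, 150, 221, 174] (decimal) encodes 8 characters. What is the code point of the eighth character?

U+076E

Offset 0: leading byte 0xE5 = 11100101 → 3-byte char #1 = E5 A6 9C.
Offset 3: leading byte 0xF1 = 11110001 → 4-byte char #2 = F1 AB A5 80.
Offset 7: leading byte 0xE1 = 11100001 → 3-byte char #3 = E1 9A B2.
Offset 10: leading byte 0xE6 = 11100110 → 3-byte char #4 = E6 A2 82.
Offset 13: leading byte 0xF0 = 11110000 → 4-byte char #5 = F0 92 84 9F.
Offset 17: leading byte 0xE3 = 11100011 → 3-byte char #6 = E3 8B 94.
Offset 20: leading byte 0xCE = 11001110 → 2-byte char #7 = CE 96.
Offset 22: leading byte 0xDD = 11011101 → 2-byte char #8 = DD AE.
Leading byte 0xDD = 11011101 matches 110xxxxx → 2-byte sequence.
Byte 1: 0xDD = 11011101, payload 11101 (5 bits).
Byte 2: 0xAE = 10101110 (10xxxxxx ✓), payload 101110.
Concatenate: 11101101110 = 0x76E (11 bits → U+076E).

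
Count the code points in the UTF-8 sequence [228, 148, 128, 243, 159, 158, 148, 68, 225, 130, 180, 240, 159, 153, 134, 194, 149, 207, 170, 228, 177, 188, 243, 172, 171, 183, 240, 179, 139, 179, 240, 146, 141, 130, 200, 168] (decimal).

12

Byte at offset 0: 0xE4 = 11100100 → 3-byte char (#1). Advance 3.
Byte at offset 3: 0xF3 = 11110011 → 4-byte char (#2). Advance 4.
Byte at offset 7: 0x44 = 01000100 → 1-byte char (#3). Advance 1.
Byte at offset 8: 0xE1 = 11100001 → 3-byte char (#4). Advance 3.
Byte at offset 11: 0xF0 = 11110000 → 4-byte char (#5). Advance 4.
Byte at offset 15: 0xC2 = 11000010 → 2-byte char (#6). Advance 2.
Byte at offset 17: 0xCF = 11001111 → 2-byte char (#7). Advance 2.
Byte at offset 19: 0xE4 = 11100100 → 3-byte char (#8). Advance 3.
Byte at offset 22: 0xF3 = 11110011 → 4-byte char (#9). Advance 4.
Byte at offset 26: 0xF0 = 11110000 → 4-byte char (#10). Advance 4.
Byte at offset 30: 0xF0 = 11110000 → 4-byte char (#11). Advance 4.
Byte at offset 34: 0xC8 = 11001000 → 2-byte char (#12). Advance 2.
Reached end at offset 36 after 12 code points.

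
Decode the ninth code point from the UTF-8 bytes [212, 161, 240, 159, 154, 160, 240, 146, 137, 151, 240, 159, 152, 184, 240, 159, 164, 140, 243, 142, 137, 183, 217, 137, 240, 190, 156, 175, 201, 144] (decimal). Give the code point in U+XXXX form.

U+0250

Offset 0: leading byte 0xD4 = 11010100 → 2-byte char #1 = D4 A1.
Offset 2: leading byte 0xF0 = 11110000 → 4-byte char #2 = F0 9F 9A A0.
Offset 6: leading byte 0xF0 = 11110000 → 4-byte char #3 = F0 92 89 97.
Offset 10: leading byte 0xF0 = 11110000 → 4-byte char #4 = F0 9F 98 B8.
Offset 14: leading byte 0xF0 = 11110000 → 4-byte char #5 = F0 9F A4 8C.
Offset 18: leading byte 0xF3 = 11110011 → 4-byte char #6 = F3 8E 89 B7.
Offset 22: leading byte 0xD9 = 11011001 → 2-byte char #7 = D9 89.
Offset 24: leading byte 0xF0 = 11110000 → 4-byte char #8 = F0 BE 9C AF.
Offset 28: leading byte 0xC9 = 11001001 → 2-byte char #9 = C9 90.
Leading byte 0xC9 = 11001001 matches 110xxxxx → 2-byte sequence.
Byte 1: 0xC9 = 11001001, payload 01001 (5 bits).
Byte 2: 0x90 = 10010000 (10xxxxxx ✓), payload 010000.
Concatenate: 01001010000 = 0x250 (11 bits → U+0250).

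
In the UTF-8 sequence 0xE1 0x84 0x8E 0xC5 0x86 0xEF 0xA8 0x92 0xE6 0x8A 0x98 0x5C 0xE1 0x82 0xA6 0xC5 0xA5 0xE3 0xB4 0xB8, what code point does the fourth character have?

Offset 0: leading byte 0xE1 = 11100001 → 3-byte char #1 = E1 84 8E.
Offset 3: leading byte 0xC5 = 11000101 → 2-byte char #2 = C5 86.
Offset 5: leading byte 0xEF = 11101111 → 3-byte char #3 = EF A8 92.
Offset 8: leading byte 0xE6 = 11100110 → 3-byte char #4 = E6 8A 98.
Leading byte 0xE6 = 11100110 matches 1110xxxx → 3-byte sequence.
Byte 1: 0xE6 = 11100110, payload 0110 (4 bits).
Byte 2: 0x8A = 10001010 (10xxxxxx ✓), payload 001010.
Byte 3: 0x98 = 10011000 (10xxxxxx ✓), payload 011000.
Concatenate: 0110001010011000 = 0x6298 (16 bits → U+6298).

U+6298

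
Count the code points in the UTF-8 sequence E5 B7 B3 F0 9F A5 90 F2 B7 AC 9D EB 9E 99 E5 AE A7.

5

Byte at offset 0: 0xE5 = 11100101 → 3-byte char (#1). Advance 3.
Byte at offset 3: 0xF0 = 11110000 → 4-byte char (#2). Advance 4.
Byte at offset 7: 0xF2 = 11110010 → 4-byte char (#3). Advance 4.
Byte at offset 11: 0xEB = 11101011 → 3-byte char (#4). Advance 3.
Byte at offset 14: 0xE5 = 11100101 → 3-byte char (#5). Advance 3.
Reached end at offset 17 after 5 code points.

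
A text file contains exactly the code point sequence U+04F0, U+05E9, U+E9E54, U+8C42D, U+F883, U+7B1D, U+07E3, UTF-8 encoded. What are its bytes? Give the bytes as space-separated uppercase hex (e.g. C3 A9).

U+04F0: 2-byte form → D3 B0.
U+05E9: 2-byte form → D7 A9.
U+E9E54: 4-byte form → F3 A9 B9 94.
U+8C42D: 4-byte form → F2 8C 90 AD.
U+F883: 3-byte form → EF A2 83.
U+7B1D: 3-byte form → E7 AC 9D.
U+07E3: 2-byte form → DF A3.
Concatenated (20 bytes): D3 B0 D7 A9 F3 A9 B9 94 F2 8C 90 AD EF A2 83 E7 AC 9D DF A3.

D3 B0 D7 A9 F3 A9 B9 94 F2 8C 90 AD EF A2 83 E7 AC 9D DF A3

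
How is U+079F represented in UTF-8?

U+079F = 0x79F = 1951 decimal. In range U+0080–U+07FF → 2-byte form: 110xxxxx 10xxxxxx.
Binary (11 bits): 11110011111.
Split 5+6: 11110 | 011111.
Byte 1: 11011110 = 0xDE.
Byte 2: 10011111 = 0x9F.

DE 9F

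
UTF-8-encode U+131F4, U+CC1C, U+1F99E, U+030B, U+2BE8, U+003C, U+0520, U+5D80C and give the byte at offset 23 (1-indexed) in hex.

1-indexed offset 23 is 0-indexed offset 22.
U+131F4 → 4-byte form F0 93 87 B4 at offsets 0–3.
U+CC1C → 3-byte form EC B0 9C at offsets 4–6.
U+1F99E → 4-byte form F0 9F A6 9E at offsets 7–10.
U+030B → 2-byte form CC 8B at offsets 11–12.
U+2BE8 → 3-byte form E2 AF A8 at offsets 13–15.
U+003C → 1-byte form 3C at offsets 16–16.
U+0520 → 2-byte form D4 A0 at offsets 17–18.
U+5D80C → 4-byte form F1 9D A0 8C at offsets 19–22.
Offset 22 falls in char 8's range; it's byte 4 of F1 9D A0 8C = 0x8C.

0x8C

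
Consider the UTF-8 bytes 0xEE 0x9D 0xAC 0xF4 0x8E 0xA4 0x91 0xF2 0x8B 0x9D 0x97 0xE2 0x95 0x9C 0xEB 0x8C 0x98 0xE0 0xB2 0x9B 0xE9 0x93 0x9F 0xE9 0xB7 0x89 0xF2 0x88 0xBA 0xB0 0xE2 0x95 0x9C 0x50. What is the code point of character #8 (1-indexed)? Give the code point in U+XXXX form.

U+9DC9

Offset 0: leading byte 0xEE = 11101110 → 3-byte char #1 = EE 9D AC.
Offset 3: leading byte 0xF4 = 11110100 → 4-byte char #2 = F4 8E A4 91.
Offset 7: leading byte 0xF2 = 11110010 → 4-byte char #3 = F2 8B 9D 97.
Offset 11: leading byte 0xE2 = 11100010 → 3-byte char #4 = E2 95 9C.
Offset 14: leading byte 0xEB = 11101011 → 3-byte char #5 = EB 8C 98.
Offset 17: leading byte 0xE0 = 11100000 → 3-byte char #6 = E0 B2 9B.
Offset 20: leading byte 0xE9 = 11101001 → 3-byte char #7 = E9 93 9F.
Offset 23: leading byte 0xE9 = 11101001 → 3-byte char #8 = E9 B7 89.
Leading byte 0xE9 = 11101001 matches 1110xxxx → 3-byte sequence.
Byte 1: 0xE9 = 11101001, payload 1001 (4 bits).
Byte 2: 0xB7 = 10110111 (10xxxxxx ✓), payload 110111.
Byte 3: 0x89 = 10001001 (10xxxxxx ✓), payload 001001.
Concatenate: 1001110111001001 = 0x9DC9 (16 bits → U+9DC9).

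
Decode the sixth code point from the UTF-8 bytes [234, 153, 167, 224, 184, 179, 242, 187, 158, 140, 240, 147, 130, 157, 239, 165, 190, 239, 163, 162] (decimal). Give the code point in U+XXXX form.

Offset 0: leading byte 0xEA = 11101010 → 3-byte char #1 = EA 99 A7.
Offset 3: leading byte 0xE0 = 11100000 → 3-byte char #2 = E0 B8 B3.
Offset 6: leading byte 0xF2 = 11110010 → 4-byte char #3 = F2 BB 9E 8C.
Offset 10: leading byte 0xF0 = 11110000 → 4-byte char #4 = F0 93 82 9D.
Offset 14: leading byte 0xEF = 11101111 → 3-byte char #5 = EF A5 BE.
Offset 17: leading byte 0xEF = 11101111 → 3-byte char #6 = EF A3 A2.
Leading byte 0xEF = 11101111 matches 1110xxxx → 3-byte sequence.
Byte 1: 0xEF = 11101111, payload 1111 (4 bits).
Byte 2: 0xA3 = 10100011 (10xxxxxx ✓), payload 100011.
Byte 3: 0xA2 = 10100010 (10xxxxxx ✓), payload 100010.
Concatenate: 1111100011100010 = 0xF8E2 (16 bits → U+F8E2).

U+F8E2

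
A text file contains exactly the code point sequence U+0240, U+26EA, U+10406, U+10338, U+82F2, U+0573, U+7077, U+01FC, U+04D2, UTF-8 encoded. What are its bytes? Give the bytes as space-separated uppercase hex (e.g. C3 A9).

C9 80 E2 9B AA F0 90 90 86 F0 90 8C B8 E8 8B B2 D5 B3 E7 81 B7 C7 BC D3 92

U+0240: 2-byte form → C9 80.
U+26EA: 3-byte form → E2 9B AA.
U+10406: 4-byte form → F0 90 90 86.
U+10338: 4-byte form → F0 90 8C B8.
U+82F2: 3-byte form → E8 8B B2.
U+0573: 2-byte form → D5 B3.
U+7077: 3-byte form → E7 81 B7.
U+01FC: 2-byte form → C7 BC.
U+04D2: 2-byte form → D3 92.
Concatenated (25 bytes): C9 80 E2 9B AA F0 90 90 86 F0 90 8C B8 E8 8B B2 D5 B3 E7 81 B7 C7 BC D3 92.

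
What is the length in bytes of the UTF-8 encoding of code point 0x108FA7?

U+108FA7 = 0x108FA7. UTF-8 uses 1 byte below 0x80, 2 below 0x800, 3 below 0x10000, 4 up to 0x10FFFF. 0x108FA7 is in U+10000–U+10FFFF → 4 bytes.

4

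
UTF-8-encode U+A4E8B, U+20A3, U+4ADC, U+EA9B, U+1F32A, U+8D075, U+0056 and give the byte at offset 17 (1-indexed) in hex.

1-indexed offset 17 is 0-indexed offset 16.
U+A4E8B → 4-byte form F2 A4 BA 8B at offsets 0–3.
U+20A3 → 3-byte form E2 82 A3 at offsets 4–6.
U+4ADC → 3-byte form E4 AB 9C at offsets 7–9.
U+EA9B → 3-byte form EE AA 9B at offsets 10–12.
U+1F32A → 4-byte form F0 9F 8C AA at offsets 13–16.
Offset 16 falls in char 5's range; it's byte 4 of F0 9F 8C AA = 0xAA.

0xAA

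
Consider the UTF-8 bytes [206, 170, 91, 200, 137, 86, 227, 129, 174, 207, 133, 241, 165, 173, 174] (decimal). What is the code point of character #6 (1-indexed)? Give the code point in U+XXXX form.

Offset 0: leading byte 0xCE = 11001110 → 2-byte char #1 = CE AA.
Offset 2: leading byte 0x5B = 01011011 → 1-byte char #2 = 5B.
Offset 3: leading byte 0xC8 = 11001000 → 2-byte char #3 = C8 89.
Offset 5: leading byte 0x56 = 01010110 → 1-byte char #4 = 56.
Offset 6: leading byte 0xE3 = 11100011 → 3-byte char #5 = E3 81 AE.
Offset 9: leading byte 0xCF = 11001111 → 2-byte char #6 = CF 85.
Leading byte 0xCF = 11001111 matches 110xxxxx → 2-byte sequence.
Byte 1: 0xCF = 11001111, payload 01111 (5 bits).
Byte 2: 0x85 = 10000101 (10xxxxxx ✓), payload 000101.
Concatenate: 01111000101 = 0x3C5 (11 bits → U+03C5).

U+03C5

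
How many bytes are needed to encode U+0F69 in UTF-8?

U+0F69 = 0xF69. UTF-8 uses 1 byte below 0x80, 2 below 0x800, 3 below 0x10000, 4 up to 0x10FFFF. 0xF69 is in U+0800–U+FFFF → 3 bytes.

3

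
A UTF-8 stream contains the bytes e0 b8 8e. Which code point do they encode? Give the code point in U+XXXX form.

Leading byte 0xE0 = 11100000 matches 1110xxxx → 3-byte sequence.
Byte 1: 0xE0 = 11100000, payload 0000 (4 bits).
Byte 2: 0xB8 = 10111000 (10xxxxxx ✓), payload 111000.
Byte 3: 0x8E = 10001110 (10xxxxxx ✓), payload 001110.
Concatenate: 0000111000001110 = 0xE0E (16 bits → U+0E0E).

U+0E0E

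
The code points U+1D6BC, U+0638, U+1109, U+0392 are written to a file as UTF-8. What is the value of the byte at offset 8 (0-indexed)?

U+1D6BC → 4-byte form F0 9D 9A BC at offsets 0–3.
U+0638 → 2-byte form D8 B8 at offsets 4–5.
U+1109 → 3-byte form E1 84 89 at offsets 6–8.
Offset 8 falls in char 3's range; it's byte 3 of E1 84 89 = 0x89.

0x89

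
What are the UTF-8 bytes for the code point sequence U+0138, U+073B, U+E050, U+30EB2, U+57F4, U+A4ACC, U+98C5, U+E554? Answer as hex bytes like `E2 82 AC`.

C4 B8 DC BB EE 81 90 F0 B0 BA B2 E5 9F B4 F2 A4 AB 8C E9 A3 85 EE 95 94

U+0138: 2-byte form → C4 B8.
U+073B: 2-byte form → DC BB.
U+E050: 3-byte form → EE 81 90.
U+30EB2: 4-byte form → F0 B0 BA B2.
U+57F4: 3-byte form → E5 9F B4.
U+A4ACC: 4-byte form → F2 A4 AB 8C.
U+98C5: 3-byte form → E9 A3 85.
U+E554: 3-byte form → EE 95 94.
Concatenated (24 bytes): C4 B8 DC BB EE 81 90 F0 B0 BA B2 E5 9F B4 F2 A4 AB 8C E9 A3 85 EE 95 94.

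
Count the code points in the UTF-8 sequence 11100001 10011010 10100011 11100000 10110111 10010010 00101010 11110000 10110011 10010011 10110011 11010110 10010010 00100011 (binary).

Byte at offset 0: 0xE1 = 11100001 → 3-byte char (#1). Advance 3.
Byte at offset 3: 0xE0 = 11100000 → 3-byte char (#2). Advance 3.
Byte at offset 6: 0x2A = 00101010 → 1-byte char (#3). Advance 1.
Byte at offset 7: 0xF0 = 11110000 → 4-byte char (#4). Advance 4.
Byte at offset 11: 0xD6 = 11010110 → 2-byte char (#5). Advance 2.
Byte at offset 13: 0x23 = 00100011 → 1-byte char (#6). Advance 1.
Reached end at offset 14 after 6 code points.

6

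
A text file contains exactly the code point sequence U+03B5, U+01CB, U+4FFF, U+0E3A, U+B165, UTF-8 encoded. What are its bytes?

U+03B5: 2-byte form → CE B5.
U+01CB: 2-byte form → C7 8B.
U+4FFF: 3-byte form → E4 BF BF.
U+0E3A: 3-byte form → E0 B8 BA.
U+B165: 3-byte form → EB 85 A5.
Concatenated (13 bytes): CE B5 C7 8B E4 BF BF E0 B8 BA EB 85 A5.

CE B5 C7 8B E4 BF BF E0 B8 BA EB 85 A5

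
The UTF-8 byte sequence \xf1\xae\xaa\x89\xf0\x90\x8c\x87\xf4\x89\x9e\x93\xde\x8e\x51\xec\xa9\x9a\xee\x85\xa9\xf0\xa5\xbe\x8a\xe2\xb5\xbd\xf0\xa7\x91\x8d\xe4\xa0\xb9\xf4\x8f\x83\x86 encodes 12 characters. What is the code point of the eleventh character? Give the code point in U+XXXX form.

Offset 0: leading byte 0xF1 = 11110001 → 4-byte char #1 = F1 AE AA 89.
Offset 4: leading byte 0xF0 = 11110000 → 4-byte char #2 = F0 90 8C 87.
Offset 8: leading byte 0xF4 = 11110100 → 4-byte char #3 = F4 89 9E 93.
Offset 12: leading byte 0xDE = 11011110 → 2-byte char #4 = DE 8E.
Offset 14: leading byte 0x51 = 01010001 → 1-byte char #5 = 51.
Offset 15: leading byte 0xEC = 11101100 → 3-byte char #6 = EC A9 9A.
Offset 18: leading byte 0xEE = 11101110 → 3-byte char #7 = EE 85 A9.
Offset 21: leading byte 0xF0 = 11110000 → 4-byte char #8 = F0 A5 BE 8A.
Offset 25: leading byte 0xE2 = 11100010 → 3-byte char #9 = E2 B5 BD.
Offset 28: leading byte 0xF0 = 11110000 → 4-byte char #10 = F0 A7 91 8D.
Offset 32: leading byte 0xE4 = 11100100 → 3-byte char #11 = E4 A0 B9.
Leading byte 0xE4 = 11100100 matches 1110xxxx → 3-byte sequence.
Byte 1: 0xE4 = 11100100, payload 0100 (4 bits).
Byte 2: 0xA0 = 10100000 (10xxxxxx ✓), payload 100000.
Byte 3: 0xB9 = 10111001 (10xxxxxx ✓), payload 111001.
Concatenate: 0100100000111001 = 0x4839 (16 bits → U+4839).

U+4839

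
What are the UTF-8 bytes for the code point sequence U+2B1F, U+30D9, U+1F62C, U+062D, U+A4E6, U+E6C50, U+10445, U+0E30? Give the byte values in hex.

U+2B1F: 3-byte form → E2 AC 9F.
U+30D9: 3-byte form → E3 83 99.
U+1F62C: 4-byte form → F0 9F 98 AC.
U+062D: 2-byte form → D8 AD.
U+A4E6: 3-byte form → EA 93 A6.
U+E6C50: 4-byte form → F3 A6 B1 90.
U+10445: 4-byte form → F0 90 91 85.
U+0E30: 3-byte form → E0 B8 B0.
Concatenated (26 bytes): E2 AC 9F E3 83 99 F0 9F 98 AC D8 AD EA 93 A6 F3 A6 B1 90 F0 90 91 85 E0 B8 B0.

E2 AC 9F E3 83 99 F0 9F 98 AC D8 AD EA 93 A6 F3 A6 B1 90 F0 90 91 85 E0 B8 B0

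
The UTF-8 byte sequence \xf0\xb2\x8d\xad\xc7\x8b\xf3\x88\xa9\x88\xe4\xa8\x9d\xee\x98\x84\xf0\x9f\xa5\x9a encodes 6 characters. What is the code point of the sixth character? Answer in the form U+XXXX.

U+1F95A

Offset 0: leading byte 0xF0 = 11110000 → 4-byte char #1 = F0 B2 8D AD.
Offset 4: leading byte 0xC7 = 11000111 → 2-byte char #2 = C7 8B.
Offset 6: leading byte 0xF3 = 11110011 → 4-byte char #3 = F3 88 A9 88.
Offset 10: leading byte 0xE4 = 11100100 → 3-byte char #4 = E4 A8 9D.
Offset 13: leading byte 0xEE = 11101110 → 3-byte char #5 = EE 98 84.
Offset 16: leading byte 0xF0 = 11110000 → 4-byte char #6 = F0 9F A5 9A.
Leading byte 0xF0 = 11110000 matches 11110xxx → 4-byte sequence.
Byte 1: 0xF0 = 11110000, payload 000 (3 bits).
Byte 2: 0x9F = 10011111 (10xxxxxx ✓), payload 011111.
Byte 3: 0xA5 = 10100101 (10xxxxxx ✓), payload 100101.
Byte 4: 0x9A = 10011010 (10xxxxxx ✓), payload 011010.
Concatenate: 000011111100101011010 = 0x1F95A (21 bits → U+1F95A).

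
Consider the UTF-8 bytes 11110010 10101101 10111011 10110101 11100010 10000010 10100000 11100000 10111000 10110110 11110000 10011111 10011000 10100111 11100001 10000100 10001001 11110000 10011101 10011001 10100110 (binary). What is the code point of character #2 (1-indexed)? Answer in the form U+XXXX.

Offset 0: leading byte 0xF2 = 11110010 → 4-byte char #1 = F2 AD BB B5.
Offset 4: leading byte 0xE2 = 11100010 → 3-byte char #2 = E2 82 A0.
Leading byte 0xE2 = 11100010 matches 1110xxxx → 3-byte sequence.
Byte 1: 0xE2 = 11100010, payload 0010 (4 bits).
Byte 2: 0x82 = 10000010 (10xxxxxx ✓), payload 000010.
Byte 3: 0xA0 = 10100000 (10xxxxxx ✓), payload 100000.
Concatenate: 0010000010100000 = 0x20A0 (16 bits → U+20A0).

U+20A0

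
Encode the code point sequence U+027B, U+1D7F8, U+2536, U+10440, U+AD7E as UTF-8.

U+027B: 2-byte form → C9 BB.
U+1D7F8: 4-byte form → F0 9D 9F B8.
U+2536: 3-byte form → E2 94 B6.
U+10440: 4-byte form → F0 90 91 80.
U+AD7E: 3-byte form → EA B5 BE.
Concatenated (16 bytes): C9 BB F0 9D 9F B8 E2 94 B6 F0 90 91 80 EA B5 BE.

C9 BB F0 9D 9F B8 E2 94 B6 F0 90 91 80 EA B5 BE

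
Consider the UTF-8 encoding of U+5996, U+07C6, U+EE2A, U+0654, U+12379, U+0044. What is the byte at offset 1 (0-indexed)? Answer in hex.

U+5996 → 3-byte form E5 A6 96 at offsets 0–2.
Offset 1 falls in char 1's range; it's byte 2 of E5 A6 96 = 0xA6.

0xA6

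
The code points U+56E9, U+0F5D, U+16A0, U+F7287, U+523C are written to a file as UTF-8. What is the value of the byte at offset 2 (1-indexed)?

0x9B

1-indexed offset 2 is 0-indexed offset 1.
U+56E9 → 3-byte form E5 9B A9 at offsets 0–2.
Offset 1 falls in char 1's range; it's byte 2 of E5 9B A9 = 0x9B.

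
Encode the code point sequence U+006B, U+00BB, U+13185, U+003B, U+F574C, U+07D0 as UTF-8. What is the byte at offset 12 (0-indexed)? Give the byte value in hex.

U+006B → 1-byte form 6B at offsets 0–0.
U+00BB → 2-byte form C2 BB at offsets 1–2.
U+13185 → 4-byte form F0 93 86 85 at offsets 3–6.
U+003B → 1-byte form 3B at offsets 7–7.
U+F574C → 4-byte form F3 B5 9D 8C at offsets 8–11.
U+07D0 → 2-byte form DF 90 at offsets 12–13.
Offset 12 falls in char 6's range; it's byte 1 of DF 90 = 0xDF.

0xDF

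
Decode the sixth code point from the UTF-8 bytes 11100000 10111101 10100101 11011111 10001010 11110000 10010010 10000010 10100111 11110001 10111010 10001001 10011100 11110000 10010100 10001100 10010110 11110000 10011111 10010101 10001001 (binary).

U+1F549

Offset 0: leading byte 0xE0 = 11100000 → 3-byte char #1 = E0 BD A5.
Offset 3: leading byte 0xDF = 11011111 → 2-byte char #2 = DF 8A.
Offset 5: leading byte 0xF0 = 11110000 → 4-byte char #3 = F0 92 82 A7.
Offset 9: leading byte 0xF1 = 11110001 → 4-byte char #4 = F1 BA 89 9C.
Offset 13: leading byte 0xF0 = 11110000 → 4-byte char #5 = F0 94 8C 96.
Offset 17: leading byte 0xF0 = 11110000 → 4-byte char #6 = F0 9F 95 89.
Leading byte 0xF0 = 11110000 matches 11110xxx → 4-byte sequence.
Byte 1: 0xF0 = 11110000, payload 000 (3 bits).
Byte 2: 0x9F = 10011111 (10xxxxxx ✓), payload 011111.
Byte 3: 0x95 = 10010101 (10xxxxxx ✓), payload 010101.
Byte 4: 0x89 = 10001001 (10xxxxxx ✓), payload 001001.
Concatenate: 000011111010101001001 = 0x1F549 (21 bits → U+1F549).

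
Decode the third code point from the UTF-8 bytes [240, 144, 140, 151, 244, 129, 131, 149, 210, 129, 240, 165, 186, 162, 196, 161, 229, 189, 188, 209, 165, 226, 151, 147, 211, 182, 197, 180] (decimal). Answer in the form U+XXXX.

U+0481

Offset 0: leading byte 0xF0 = 11110000 → 4-byte char #1 = F0 90 8C 97.
Offset 4: leading byte 0xF4 = 11110100 → 4-byte char #2 = F4 81 83 95.
Offset 8: leading byte 0xD2 = 11010010 → 2-byte char #3 = D2 81.
Leading byte 0xD2 = 11010010 matches 110xxxxx → 2-byte sequence.
Byte 1: 0xD2 = 11010010, payload 10010 (5 bits).
Byte 2: 0x81 = 10000001 (10xxxxxx ✓), payload 000001.
Concatenate: 10010000001 = 0x481 (11 bits → U+0481).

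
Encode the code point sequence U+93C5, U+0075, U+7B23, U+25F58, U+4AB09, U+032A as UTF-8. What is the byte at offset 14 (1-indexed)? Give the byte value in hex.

0xAC

1-indexed offset 14 is 0-indexed offset 13.
U+93C5 → 3-byte form E9 8F 85 at offsets 0–2.
U+0075 → 1-byte form 75 at offsets 3–3.
U+7B23 → 3-byte form E7 AC A3 at offsets 4–6.
U+25F58 → 4-byte form F0 A5 BD 98 at offsets 7–10.
U+4AB09 → 4-byte form F1 8A AC 89 at offsets 11–14.
Offset 13 falls in char 5's range; it's byte 3 of F1 8A AC 89 = 0xAC.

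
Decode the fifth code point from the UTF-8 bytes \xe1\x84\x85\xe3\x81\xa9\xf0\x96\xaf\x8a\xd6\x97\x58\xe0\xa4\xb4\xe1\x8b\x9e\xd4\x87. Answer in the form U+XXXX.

Offset 0: leading byte 0xE1 = 11100001 → 3-byte char #1 = E1 84 85.
Offset 3: leading byte 0xE3 = 11100011 → 3-byte char #2 = E3 81 A9.
Offset 6: leading byte 0xF0 = 11110000 → 4-byte char #3 = F0 96 AF 8A.
Offset 10: leading byte 0xD6 = 11010110 → 2-byte char #4 = D6 97.
Offset 12: leading byte 0x58 = 01011000 → 1-byte char #5 = 58.
Leading byte 0x58 = 01011000 matches 0xxxxxxx → 1-byte sequence.
Byte 1: 0x58 = 01011000, payload 1011000 (7 bits).
Concatenate: 1011000 = 0x58 (7 bits → U+0058).

U+0058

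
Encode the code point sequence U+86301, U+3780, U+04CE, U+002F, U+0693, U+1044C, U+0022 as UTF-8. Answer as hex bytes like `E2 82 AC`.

F2 86 8C 81 E3 9E 80 D3 8E 2F DA 93 F0 90 91 8C 22

U+86301: 4-byte form → F2 86 8C 81.
U+3780: 3-byte form → E3 9E 80.
U+04CE: 2-byte form → D3 8E.
U+002F: 1-byte form → 2F.
U+0693: 2-byte form → DA 93.
U+1044C: 4-byte form → F0 90 91 8C.
U+0022: 1-byte form → 22.
Concatenated (17 bytes): F2 86 8C 81 E3 9E 80 D3 8E 2F DA 93 F0 90 91 8C 22.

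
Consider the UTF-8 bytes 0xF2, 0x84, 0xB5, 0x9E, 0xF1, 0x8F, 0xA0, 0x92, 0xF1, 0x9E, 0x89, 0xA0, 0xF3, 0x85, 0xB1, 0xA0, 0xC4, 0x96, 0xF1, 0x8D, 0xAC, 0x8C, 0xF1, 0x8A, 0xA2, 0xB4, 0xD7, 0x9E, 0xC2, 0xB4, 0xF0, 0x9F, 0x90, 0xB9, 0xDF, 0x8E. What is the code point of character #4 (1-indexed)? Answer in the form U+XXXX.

U+C5C60

Offset 0: leading byte 0xF2 = 11110010 → 4-byte char #1 = F2 84 B5 9E.
Offset 4: leading byte 0xF1 = 11110001 → 4-byte char #2 = F1 8F A0 92.
Offset 8: leading byte 0xF1 = 11110001 → 4-byte char #3 = F1 9E 89 A0.
Offset 12: leading byte 0xF3 = 11110011 → 4-byte char #4 = F3 85 B1 A0.
Leading byte 0xF3 = 11110011 matches 11110xxx → 4-byte sequence.
Byte 1: 0xF3 = 11110011, payload 011 (3 bits).
Byte 2: 0x85 = 10000101 (10xxxxxx ✓), payload 000101.
Byte 3: 0xB1 = 10110001 (10xxxxxx ✓), payload 110001.
Byte 4: 0xA0 = 10100000 (10xxxxxx ✓), payload 100000.
Concatenate: 011000101110001100000 = 0xC5C60 (21 bits → U+C5C60).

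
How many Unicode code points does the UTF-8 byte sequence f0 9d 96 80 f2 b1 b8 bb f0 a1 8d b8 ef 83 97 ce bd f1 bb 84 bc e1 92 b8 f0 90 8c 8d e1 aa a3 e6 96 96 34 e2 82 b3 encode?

12

Byte at offset 0: 0xF0 = 11110000 → 4-byte char (#1). Advance 4.
Byte at offset 4: 0xF2 = 11110010 → 4-byte char (#2). Advance 4.
Byte at offset 8: 0xF0 = 11110000 → 4-byte char (#3). Advance 4.
Byte at offset 12: 0xEF = 11101111 → 3-byte char (#4). Advance 3.
Byte at offset 15: 0xCE = 11001110 → 2-byte char (#5). Advance 2.
Byte at offset 17: 0xF1 = 11110001 → 4-byte char (#6). Advance 4.
Byte at offset 21: 0xE1 = 11100001 → 3-byte char (#7). Advance 3.
Byte at offset 24: 0xF0 = 11110000 → 4-byte char (#8). Advance 4.
Byte at offset 28: 0xE1 = 11100001 → 3-byte char (#9). Advance 3.
Byte at offset 31: 0xE6 = 11100110 → 3-byte char (#10). Advance 3.
Byte at offset 34: 0x34 = 00110100 → 1-byte char (#11). Advance 1.
Byte at offset 35: 0xE2 = 11100010 → 3-byte char (#12). Advance 3.
Reached end at offset 38 after 12 code points.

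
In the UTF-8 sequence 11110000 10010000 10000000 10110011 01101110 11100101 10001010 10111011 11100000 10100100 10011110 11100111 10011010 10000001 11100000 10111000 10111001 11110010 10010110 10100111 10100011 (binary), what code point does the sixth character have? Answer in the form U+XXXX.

U+0E39

Offset 0: leading byte 0xF0 = 11110000 → 4-byte char #1 = F0 90 80 B3.
Offset 4: leading byte 0x6E = 01101110 → 1-byte char #2 = 6E.
Offset 5: leading byte 0xE5 = 11100101 → 3-byte char #3 = E5 8A BB.
Offset 8: leading byte 0xE0 = 11100000 → 3-byte char #4 = E0 A4 9E.
Offset 11: leading byte 0xE7 = 11100111 → 3-byte char #5 = E7 9A 81.
Offset 14: leading byte 0xE0 = 11100000 → 3-byte char #6 = E0 B8 B9.
Leading byte 0xE0 = 11100000 matches 1110xxxx → 3-byte sequence.
Byte 1: 0xE0 = 11100000, payload 0000 (4 bits).
Byte 2: 0xB8 = 10111000 (10xxxxxx ✓), payload 111000.
Byte 3: 0xB9 = 10111001 (10xxxxxx ✓), payload 111001.
Concatenate: 0000111000111001 = 0xE39 (16 bits → U+0E39).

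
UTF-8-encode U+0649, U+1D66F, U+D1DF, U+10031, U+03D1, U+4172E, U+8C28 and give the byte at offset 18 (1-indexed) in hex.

1-indexed offset 18 is 0-indexed offset 17.
U+0649 → 2-byte form D9 89 at offsets 0–1.
U+1D66F → 4-byte form F0 9D 99 AF at offsets 2–5.
U+D1DF → 3-byte form ED 87 9F at offsets 6–8.
U+10031 → 4-byte form F0 90 80 B1 at offsets 9–12.
U+03D1 → 2-byte form CF 91 at offsets 13–14.
U+4172E → 4-byte form F1 81 9C AE at offsets 15–18.
Offset 17 falls in char 6's range; it's byte 3 of F1 81 9C AE = 0x9C.

0x9C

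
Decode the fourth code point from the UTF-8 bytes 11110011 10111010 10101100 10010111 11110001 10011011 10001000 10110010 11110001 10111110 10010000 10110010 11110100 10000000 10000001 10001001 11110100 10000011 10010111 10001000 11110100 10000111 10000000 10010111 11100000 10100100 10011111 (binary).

Offset 0: leading byte 0xF3 = 11110011 → 4-byte char #1 = F3 BA AC 97.
Offset 4: leading byte 0xF1 = 11110001 → 4-byte char #2 = F1 9B 88 B2.
Offset 8: leading byte 0xF1 = 11110001 → 4-byte char #3 = F1 BE 90 B2.
Offset 12: leading byte 0xF4 = 11110100 → 4-byte char #4 = F4 80 81 89.
Leading byte 0xF4 = 11110100 matches 11110xxx → 4-byte sequence.
Byte 1: 0xF4 = 11110100, payload 100 (3 bits).
Byte 2: 0x80 = 10000000 (10xxxxxx ✓), payload 000000.
Byte 3: 0x81 = 10000001 (10xxxxxx ✓), payload 000001.
Byte 4: 0x89 = 10001001 (10xxxxxx ✓), payload 001001.
Concatenate: 100000000000001001001 = 0x100049 (21 bits → U+100049).

U+100049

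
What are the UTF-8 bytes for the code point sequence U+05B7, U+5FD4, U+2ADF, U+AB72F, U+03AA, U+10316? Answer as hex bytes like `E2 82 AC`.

U+05B7: 2-byte form → D6 B7.
U+5FD4: 3-byte form → E5 BF 94.
U+2ADF: 3-byte form → E2 AB 9F.
U+AB72F: 4-byte form → F2 AB 9C AF.
U+03AA: 2-byte form → CE AA.
U+10316: 4-byte form → F0 90 8C 96.
Concatenated (18 bytes): D6 B7 E5 BF 94 E2 AB 9F F2 AB 9C AF CE AA F0 90 8C 96.

D6 B7 E5 BF 94 E2 AB 9F F2 AB 9C AF CE AA F0 90 8C 96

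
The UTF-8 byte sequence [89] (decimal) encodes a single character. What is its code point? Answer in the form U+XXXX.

U+0059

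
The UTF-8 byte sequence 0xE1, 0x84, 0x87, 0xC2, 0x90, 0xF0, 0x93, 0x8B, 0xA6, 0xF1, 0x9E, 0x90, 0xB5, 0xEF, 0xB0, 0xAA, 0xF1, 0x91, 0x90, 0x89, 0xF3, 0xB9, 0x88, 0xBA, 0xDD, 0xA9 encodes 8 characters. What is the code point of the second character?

U+0090

Offset 0: leading byte 0xE1 = 11100001 → 3-byte char #1 = E1 84 87.
Offset 3: leading byte 0xC2 = 11000010 → 2-byte char #2 = C2 90.
Leading byte 0xC2 = 11000010 matches 110xxxxx → 2-byte sequence.
Byte 1: 0xC2 = 11000010, payload 00010 (5 bits).
Byte 2: 0x90 = 10010000 (10xxxxxx ✓), payload 010000.
Concatenate: 00010010000 = 0x90 (11 bits → U+0090).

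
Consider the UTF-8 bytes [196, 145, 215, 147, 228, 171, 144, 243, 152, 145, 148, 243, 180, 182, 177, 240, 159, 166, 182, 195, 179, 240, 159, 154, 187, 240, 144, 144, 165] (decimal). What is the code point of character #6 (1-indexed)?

U+1F9B6

Offset 0: leading byte 0xC4 = 11000100 → 2-byte char #1 = C4 91.
Offset 2: leading byte 0xD7 = 11010111 → 2-byte char #2 = D7 93.
Offset 4: leading byte 0xE4 = 11100100 → 3-byte char #3 = E4 AB 90.
Offset 7: leading byte 0xF3 = 11110011 → 4-byte char #4 = F3 98 91 94.
Offset 11: leading byte 0xF3 = 11110011 → 4-byte char #5 = F3 B4 B6 B1.
Offset 15: leading byte 0xF0 = 11110000 → 4-byte char #6 = F0 9F A6 B6.
Leading byte 0xF0 = 11110000 matches 11110xxx → 4-byte sequence.
Byte 1: 0xF0 = 11110000, payload 000 (3 bits).
Byte 2: 0x9F = 10011111 (10xxxxxx ✓), payload 011111.
Byte 3: 0xA6 = 10100110 (10xxxxxx ✓), payload 100110.
Byte 4: 0xB6 = 10110110 (10xxxxxx ✓), payload 110110.
Concatenate: 000011111100110110110 = 0x1F9B6 (21 bits → U+1F9B6).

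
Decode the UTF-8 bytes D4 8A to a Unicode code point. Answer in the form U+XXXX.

Leading byte 0xD4 = 11010100 matches 110xxxxx → 2-byte sequence.
Byte 1: 0xD4 = 11010100, payload 10100 (5 bits).
Byte 2: 0x8A = 10001010 (10xxxxxx ✓), payload 001010.
Concatenate: 10100001010 = 0x50A (11 bits → U+050A).

U+050A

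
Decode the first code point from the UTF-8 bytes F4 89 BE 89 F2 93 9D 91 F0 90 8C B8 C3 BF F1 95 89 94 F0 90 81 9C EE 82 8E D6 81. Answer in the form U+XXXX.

Offset 0: leading byte 0xF4 = 11110100 → 4-byte char #1 = F4 89 BE 89.
Leading byte 0xF4 = 11110100 matches 11110xxx → 4-byte sequence.
Byte 1: 0xF4 = 11110100, payload 100 (3 bits).
Byte 2: 0x89 = 10001001 (10xxxxxx ✓), payload 001001.
Byte 3: 0xBE = 10111110 (10xxxxxx ✓), payload 111110.
Byte 4: 0x89 = 10001001 (10xxxxxx ✓), payload 001001.
Concatenate: 100001001111110001001 = 0x109F89 (21 bits → U+109F89).

U+109F89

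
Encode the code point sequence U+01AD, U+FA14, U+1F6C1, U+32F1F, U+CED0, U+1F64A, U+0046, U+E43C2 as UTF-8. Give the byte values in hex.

C6 AD EF A8 94 F0 9F 9B 81 F0 B2 BC 9F EC BB 90 F0 9F 99 8A 46 F3 A4 8F 82

U+01AD: 2-byte form → C6 AD.
U+FA14: 3-byte form → EF A8 94.
U+1F6C1: 4-byte form → F0 9F 9B 81.
U+32F1F: 4-byte form → F0 B2 BC 9F.
U+CED0: 3-byte form → EC BB 90.
U+1F64A: 4-byte form → F0 9F 99 8A.
U+0046: 1-byte form → 46.
U+E43C2: 4-byte form → F3 A4 8F 82.
Concatenated (25 bytes): C6 AD EF A8 94 F0 9F 9B 81 F0 B2 BC 9F EC BB 90 F0 9F 99 8A 46 F3 A4 8F 82.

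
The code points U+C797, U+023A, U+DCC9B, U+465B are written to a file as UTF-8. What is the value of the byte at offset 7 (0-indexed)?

U+C797 → 3-byte form EC 9E 97 at offsets 0–2.
U+023A → 2-byte form C8 BA at offsets 3–4.
U+DCC9B → 4-byte form F3 9C B2 9B at offsets 5–8.
Offset 7 falls in char 3's range; it's byte 3 of F3 9C B2 9B = 0xB2.

0xB2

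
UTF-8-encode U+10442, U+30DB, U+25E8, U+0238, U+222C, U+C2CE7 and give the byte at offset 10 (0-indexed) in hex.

U+10442 → 4-byte form F0 90 91 82 at offsets 0–3.
U+30DB → 3-byte form E3 83 9B at offsets 4–6.
U+25E8 → 3-byte form E2 97 A8 at offsets 7–9.
U+0238 → 2-byte form C8 B8 at offsets 10–11.
Offset 10 falls in char 4's range; it's byte 1 of C8 B8 = 0xC8.

0xC8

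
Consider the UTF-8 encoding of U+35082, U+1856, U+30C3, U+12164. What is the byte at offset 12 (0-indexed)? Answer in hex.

0x85

U+35082 → 4-byte form F0 B5 82 82 at offsets 0–3.
U+1856 → 3-byte form E1 A1 96 at offsets 4–6.
U+30C3 → 3-byte form E3 83 83 at offsets 7–9.
U+12164 → 4-byte form F0 92 85 A4 at offsets 10–13.
Offset 12 falls in char 4's range; it's byte 3 of F0 92 85 A4 = 0x85.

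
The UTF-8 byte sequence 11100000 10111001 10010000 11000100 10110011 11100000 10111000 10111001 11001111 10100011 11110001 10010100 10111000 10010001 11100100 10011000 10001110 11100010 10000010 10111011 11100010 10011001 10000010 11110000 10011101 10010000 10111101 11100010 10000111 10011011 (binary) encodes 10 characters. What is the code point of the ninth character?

U+1D43D

Offset 0: leading byte 0xE0 = 11100000 → 3-byte char #1 = E0 B9 90.
Offset 3: leading byte 0xC4 = 11000100 → 2-byte char #2 = C4 B3.
Offset 5: leading byte 0xE0 = 11100000 → 3-byte char #3 = E0 B8 B9.
Offset 8: leading byte 0xCF = 11001111 → 2-byte char #4 = CF A3.
Offset 10: leading byte 0xF1 = 11110001 → 4-byte char #5 = F1 94 B8 91.
Offset 14: leading byte 0xE4 = 11100100 → 3-byte char #6 = E4 98 8E.
Offset 17: leading byte 0xE2 = 11100010 → 3-byte char #7 = E2 82 BB.
Offset 20: leading byte 0xE2 = 11100010 → 3-byte char #8 = E2 99 82.
Offset 23: leading byte 0xF0 = 11110000 → 4-byte char #9 = F0 9D 90 BD.
Leading byte 0xF0 = 11110000 matches 11110xxx → 4-byte sequence.
Byte 1: 0xF0 = 11110000, payload 000 (3 bits).
Byte 2: 0x9D = 10011101 (10xxxxxx ✓), payload 011101.
Byte 3: 0x90 = 10010000 (10xxxxxx ✓), payload 010000.
Byte 4: 0xBD = 10111101 (10xxxxxx ✓), payload 111101.
Concatenate: 000011101010000111101 = 0x1D43D (21 bits → U+1D43D).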